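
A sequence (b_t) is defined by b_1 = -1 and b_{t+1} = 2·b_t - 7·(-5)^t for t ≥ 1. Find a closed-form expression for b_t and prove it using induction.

b_t = (-5)^t + 2^(t + 1)

Computing the first terms: b_1 = -1, b_2 = 33, b_3 = -109. This suggests b_t = (-5)^t + 2^(t + 1).
Base step (t = 1): the formula gives -1 = -1 = b_1.
For the inductive step, assume it holds for an arbitrary i ≥ 1, so b_i = (-5)^i + 2^(i + 1).
Then b_{i+1} = 2·b_i - 7·(-5)^i = 2·((-5)^i + 2^(i + 1)) - 7·(-5)^i = (-5)^(i + 1) + 2^(i + 2) = (-5)^(i+1) + 2^((i+1) + 1),
which is the claimed formula at t = i+1.
By induction, the statement is established for all t ≥ 1.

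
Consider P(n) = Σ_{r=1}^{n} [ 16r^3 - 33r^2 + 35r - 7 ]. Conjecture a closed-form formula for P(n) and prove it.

P(n) = n(4n^3 - 3n^2 + 5n + 5)

We claim P(n) = n(4n^3 - 3n^2 + 5n + 5) for all n ≥ 1.
Base case (n = 1): P(1) = 11, and the closed form gives 11. They agree.
Suppose the result is true for n = r, so P(r) = r(4r^3 - 3r^2 + 5r + 5).
Then P(r+1) = P(r) + (16r^3 + 15r^2 + 17r + 11) = (r(4r^3 - 3r^2 + 5r + 5)) + (16r^3 + 15r^2 + 17r + 11).
Simplifying, P(r+1) = (r + 1)(4r^3 + 9r^2 + 11r + 11) = (r+1)(4(r+1)^3 - 3(r+1)^2 + 5(r+1) + 5),
which is the closed form with n = r+1.
This completes the induction.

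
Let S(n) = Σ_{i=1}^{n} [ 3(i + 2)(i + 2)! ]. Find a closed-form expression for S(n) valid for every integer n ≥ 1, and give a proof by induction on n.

We claim S(n) = 3(n + 3)! - 18 for all n ≥ 1.
For the base case n = 1: S(1) = 54, and the closed form gives 54. They agree.
Inductive step: assume the claim holds for n = i, so S(i) = 3(i + 3)! - 18.
Then S(i+1) = S(i) + (3(i + 3)(i + 3)!) = (3(i + 3)! - 18) + (3(i + 3)(i + 3)!).
Simplifying, S(i+1) = 3((i+1) + 3)! - 18,
which is the closed form with n = i+1.
Hence, by induction on n, the claim holds for every n ≥ 1.

S(n) = 3(n + 3)! - 18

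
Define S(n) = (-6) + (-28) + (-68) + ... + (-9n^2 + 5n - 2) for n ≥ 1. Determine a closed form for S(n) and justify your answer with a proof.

S(n) = -n(3n^2 + 2n + 1)

We claim S(n) = -n(3n^2 + 2n + 1) for all n ≥ 1.
Base case (n = 1): S(1) = -6, and the closed form gives -6. They agree.
Inductive step: suppose the statement holds for some i ≥ 1, so S(i) = i(-3i^2 - 2i - 1).
Then S(i+1) = S(i) + (5i - 9(i + 1)^2 + 3) = (i(-3i^2 - 2i - 1)) + (5i - 9(i + 1)^2 + 3).
Simplifying, S(i+1) = -(i + 1)(3i^2 + 8i + 6) = -(i+1)(3(i+1)^2 + 2(i+1) + 1),
which is the closed form with n = i+1.
This completes the induction.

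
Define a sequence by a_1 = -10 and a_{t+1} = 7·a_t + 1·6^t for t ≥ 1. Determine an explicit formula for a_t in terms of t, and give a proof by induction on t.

a_t = -6^t - 4·7^(t - 1)

Computing the first terms: a_1 = -10, a_2 = -64, a_3 = -412. This suggests a_t = -6^t - 4·7^(t - 1).
Base step (t = 1): the formula gives -10 = -10 = a_1.
Suppose the result is true for t = j, so a_j = -6^j - 4·7^(j - 1).
Then a_{j+1} = 7·a_j + 1·6^j = 7·(-6^j - 4·7^(j - 1)) + 1·6^j = -6^(j + 1) - 4·7^j = -6^(j+1) - 4·7^((j+1) - 1),
which is the claimed formula at t = j+1.
Hence, by induction on t, the claim holds for every t ≥ 1.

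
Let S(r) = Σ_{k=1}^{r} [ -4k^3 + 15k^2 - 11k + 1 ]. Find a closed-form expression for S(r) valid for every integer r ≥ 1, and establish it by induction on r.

We claim S(r) = -r(r^3 - 3r^2 - r + 2) for all r ≥ 1.
For the base case r = 1: S(1) = 1, and the closed form gives 1. They agree.
Suppose the result is true for r = k, so S(k) = k(-k^3 + 3k^2 + k - 2).
Then S(k+1) = S(k) + (-4k^3 + 3k^2 + 7k + 1) = (k(-k^3 + 3k^2 + k - 2)) + (-4k^3 + 3k^2 + 7k + 1).
Simplifying, S(k+1) = -(k + 1)(k^3 - 4k - 1) = -(k+1)((k+1)^3 - 3(k+1)^2 - (k+1) + 2),
which is the closed form with r = k+1.
Hence, by induction on r, the claim holds for every r ≥ 1.

S(r) = -r(r^3 - 3r^2 - r + 2)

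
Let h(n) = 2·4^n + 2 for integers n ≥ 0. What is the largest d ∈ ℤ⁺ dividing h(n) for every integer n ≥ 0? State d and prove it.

d = 2

Computing the first values: h(0) = 4 and h(1) = 10; gcd(4, 10) = 2, so d ≤ 2.
We prove 2 | 2·4^n + 2 for all n ≥ 0 by induction on n.
Base step (n = 0): h(0) = 4 = 2·(2), so 2 | h(0).
Inductive step: assume the claim holds for n = m, i.e. 2 | h(m). Then
h(m+1) = 2·4^(m+1) + 2 = 4·(2·4^m + 2) - 6 = 4·h(m) - 6. The first term is divisible by 2 by the inductive hypothesis, and -6 is divisible by 2. Hence 2 | h(m+1).
Hence, by induction on n, the claim holds for every n ≥ 0.
Therefore the largest such d is 2.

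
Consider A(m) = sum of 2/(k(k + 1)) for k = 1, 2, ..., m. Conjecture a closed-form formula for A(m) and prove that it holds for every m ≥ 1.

A(m) = 2m/(m + 1)

We claim A(m) = 2m/(m + 1) for all m ≥ 1.
For the base case m = 1: A(1) = 1, and the closed form gives 1. They agree.
Suppose the result is true for m = k, so A(k) = 2k/(k + 1).
Then A(k+1) = A(k) + (2/((k + 1)(k + 2))) = (2k/(k + 1)) + (2/((k + 1)(k + 2))).
Simplifying, A(k+1) = 2(k + 1)/(k + 2) = 2(k+1)/((k+1) + 1),
which is the closed form with m = k+1.
By induction, the statement is established for all m ≥ 1.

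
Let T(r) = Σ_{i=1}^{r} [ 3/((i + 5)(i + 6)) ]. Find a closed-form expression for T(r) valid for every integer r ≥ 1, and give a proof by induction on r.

T(r) = r/(2(r + 6))

We claim T(r) = r/(2(r + 6)) for all r ≥ 1.
When r = 1: T(1) = 1/14, and the closed form gives 1/14. They agree.
Suppose the result is true for r = i, so T(i) = i/(2(i + 6)).
Then T(i+1) = T(i) + (3/((i + 6)(i + 7))) = (i/(2(i + 6))) + (3/((i + 6)(i + 7))).
Simplifying, T(i+1) = (i + 1)/(2(i + 7)) = (i+1)/(2((i+1) + 6)),
which is the closed form with r = i+1.
Hence, by induction on r, the claim holds for every r ≥ 1.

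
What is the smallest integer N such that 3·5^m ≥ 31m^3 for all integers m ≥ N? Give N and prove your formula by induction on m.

N = 5

At m = 4: 1875 < 1984, so the inequality fails and N ≥ 5. We prove 3·5^m ≥ 31m^3 for all m ≥ 5.
Base step (m = 5): 3·5^m = 9375 and 31m^3 = 3875, so 9375 ≥ 3875.
Inductive step: assume the claim holds for m = j, so 3·5^j ≥ 31j^3.
Then 3·5^(j + 1) = 5·(3·5^j) ≥ 5·(31j^3).
Also, for j ≥ 5 we have 5·(31j^3) ≥ 31(j+1)^3, since 5 ≥ (1 + 1/j)^3 for all j ≥ 5.
Combining, 3·5^(j + 1) ≥ 31(j+1)^3.
Hence, by induction on m, the claim holds for every m ≥ 5.
Hence the smallest such N is 5.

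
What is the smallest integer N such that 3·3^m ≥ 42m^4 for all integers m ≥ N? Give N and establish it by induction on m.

N = 12

At m = 11: 531441 < 614922, so the inequality fails and N ≥ 12. We prove 3·3^m ≥ 42m^4 for all m ≥ 12.
For the base case m = 12: 3·3^m = 1594323 and 42m^4 = 870912, so 1594323 ≥ 870912.
Suppose the result is true for m = i, so 3·3^i ≥ 42i^4.
Then 3·3^(i + 1) = 3·(3·3^i) ≥ 3·(42i^4).
Also, for i ≥ 12 we have 3·(42i^4) ≥ 42(i+1)^4, since 3 ≥ (1 + 1/i)^4 for all i ≥ 12.
Combining, 3·3^(i + 1) ≥ 42(i+1)^4.
Hence, by induction on m, the claim holds for every m ≥ 12.
Hence the smallest such N is 12.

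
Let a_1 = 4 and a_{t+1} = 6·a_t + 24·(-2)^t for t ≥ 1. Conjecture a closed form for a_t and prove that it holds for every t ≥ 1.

a_t = -3(-2)^t - 2·6^(t - 1)

Computing the first terms: a_1 = 4, a_2 = -24, a_3 = -48. This suggests a_t = -3(-2)^t - 2·6^(t - 1).
For the base case t = 1: the formula gives 4 = 4 = a_1.
Inductive step: suppose the statement holds for some r ≥ 1, so a_r = -3(-2)^r - 2·6^(r - 1).
Then a_{r+1} = 6·a_r + 24·(-2)^r = 6·(-3(-2)^r - 2·6^(r - 1)) + 24·(-2)^r = -3(-2)^(r + 1) - 2·6^r = -3(-2)^(r+1) - 2·6^((r+1) - 1),
which is the claimed formula at t = r+1.
By induction, the statement is established for all t ≥ 1.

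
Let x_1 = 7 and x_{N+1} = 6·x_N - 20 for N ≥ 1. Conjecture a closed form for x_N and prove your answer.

x_N = 3·6^(N - 1) + 4

Computing the first terms: x_1 = 7, x_2 = 22, x_3 = 112. This suggests x_N = 3·6^(N - 1) + 4.
For the base case N = 1: the formula gives 7 = 7 = x_1.
Inductive step: suppose the statement holds for some j ≥ 1, so x_j = 3·6^(j - 1) + 4.
Then x_{j+1} = 6·x_j - 20 = 6·(3·6^(j - 1) + 4) - 20 = 3·6^j + 4 = 3·6^((j+1) - 1) + 4,
which is the claimed formula at N = j+1.
By the principle of mathematical induction, the result holds for all N ≥ 1.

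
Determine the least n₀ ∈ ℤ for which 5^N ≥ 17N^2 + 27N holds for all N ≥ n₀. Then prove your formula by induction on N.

At N = 3: 125 < 234, so the inequality fails and n₀ ≥ 4. We prove 5^N ≥ 17N^2 + 27N for all N ≥ 4.
For the base case N = 4: 5^N = 625 and 17N^2 + 27N = 380, so 625 ≥ 380.
Inductive step: assume the claim holds for N = i, so 5^i ≥ 17i^2 + 27i.
Then 5^(i + 1) = 5·(5^i) ≥ 5·(17i^2 + 27i).
Also, for i ≥ 4 we have 5·(17i^2 + 27i) ≥ 17(i+1)^2 + 27(i+1), since 5·(17i^2 + 27i) − (17(i+1)^2 + 27(i+1)) = 68i^2 + 74i - 44, which is nonnegative for all i ≥ 4.
Combining, 5^(i + 1) ≥ 17(i+1)^2 + 27(i+1).
By the principle of mathematical induction, the result holds for all N ≥ 4.
Hence the smallest such n₀ is 4.

n₀ = 4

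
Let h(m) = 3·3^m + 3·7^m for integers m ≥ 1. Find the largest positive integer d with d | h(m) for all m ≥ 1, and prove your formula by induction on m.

d = 6

Computing the first values: h(1) = 30 and h(2) = 174; gcd(30, 174) = 6, so d ≤ 6.
We prove 6 | 3·3^m + 3·7^m for all m ≥ 1 by induction on m.
For the base case m = 1: h(1) = 30 = 6·(5), so 6 | h(1).
Inductive step: assume the claim holds for m = r, i.e. 6 | h(r). Then
h(r+1) − 7·h(r) = (3·3^(r+1) + 3·7^(r+1)) − 7·(3·3^r + 3·7^r) = (3)·3^r·(3 − 7) = (-12)·3^r. Since 6 | h(r) by the inductive hypothesis, 6 | 7·h(r); and 6 | -12 since -12 = 6·-2. Therefore 6 | h(r+1).
By the principle of mathematical induction, the result holds for all m ≥ 1.
Therefore the largest such d is 6.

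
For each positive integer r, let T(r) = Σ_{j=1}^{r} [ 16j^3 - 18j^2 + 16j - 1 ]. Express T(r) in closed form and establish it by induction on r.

We claim T(r) = r(4r^3 + 2r^2 + 3r + 4) for all r ≥ 1.
Base step (r = 1): T(1) = 13, and the closed form gives 13. They agree.
Inductive step: suppose the statement holds for some j ≥ 1, so T(j) = j(4j^3 + 2j^2 + 3j + 4).
Then T(j+1) = T(j) + (16j^3 + 30j^2 + 28j + 13) = (j(4j^3 + 2j^2 + 3j + 4)) + (16j^3 + 30j^2 + 28j + 13).
Simplifying, T(j+1) = (j + 1)(4j^3 + 14j^2 + 19j + 13) = (j+1)(4(j+1)^3 + 2(j+1)^2 + 3(j+1) + 4),
which is the closed form with r = j+1.
By the principle of mathematical induction, the result holds for all r ≥ 1.

T(r) = r(4r^3 + 2r^2 + 3r + 4)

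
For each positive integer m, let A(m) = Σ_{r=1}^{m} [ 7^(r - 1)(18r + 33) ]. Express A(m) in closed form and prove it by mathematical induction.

We claim A(m) = 7^m(3m + 5) - 5 for all m ≥ 1.
When m = 1: A(1) = 51, and the closed form gives 51. They agree.
Suppose the result is true for m = r, so A(r) = 7^r(3r + 5) - 5.
Then A(r+1) = A(r) + (7^r(18r + 51)) = (7^r(3r + 5) - 5) + (7^r(18r + 51)).
Simplifying, A(r+1) = 21·7^r·r + 56·7^r - 5 = 7^(r+1)(3(r+1) + 5) - 5,
which is the closed form with m = r+1.
Hence, by induction on m, the claim holds for every m ≥ 1.

A(m) = 7^m(3m + 5) - 5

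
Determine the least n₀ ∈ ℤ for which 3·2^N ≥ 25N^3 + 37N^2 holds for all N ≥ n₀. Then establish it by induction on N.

At N = 14: 49152 < 75852, so the inequality fails and n₀ ≥ 15. We prove 3·2^N ≥ 25N^3 + 37N^2 for all N ≥ 15.
For the base case N = 15: 3·2^N = 98304 and 25N^3 + 37N^2 = 92700, so 98304 ≥ 92700.
Suppose the result is true for N = j, so 3·2^j ≥ 25j^3 + 37j^2.
Then 3·2^(j + 1) = 2·(3·2^j) ≥ 2·(25j^3 + 37j^2).
Also, for j ≥ 15 we have 2·(25j^3 + 37j^2) ≥ 25(j+1)^3 + 37(j+1)^2, since 2·(25j^3 + 37j^2) − (25(j+1)^3 + 37(j+1)^2) = 25j^3 - 38j^2 - 149j - 62, which is nonnegative for all j ≥ 15.
Combining, 3·2^(j + 1) ≥ 25(j+1)^3 + 37(j+1)^2.
By the principle of mathematical induction, the result holds for all N ≥ 15.
Hence the smallest such n₀ is 15.

n₀ = 15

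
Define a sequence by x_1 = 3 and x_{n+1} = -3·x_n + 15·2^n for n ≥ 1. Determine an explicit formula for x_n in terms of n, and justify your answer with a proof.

x_n = (-3)^n + 3·2^n

Computing the first terms: x_1 = 3, x_2 = 21, x_3 = -3. This suggests x_n = (-3)^n + 3·2^n.
When n = 1: the formula gives 3 = 3 = x_1.
For the inductive step, assume it holds for an arbitrary m ≥ 1, so x_m = (-3)^m + 3·2^m.
Then x_{m+1} = -3·x_m + 15·2^m = -3·((-3)^m + 3·2^m) + 15·2^m = (-3)^(m + 1) + 3·2^(m + 1),
which is the claimed formula at n = m+1.
By the principle of mathematical induction, the result holds for all n ≥ 1.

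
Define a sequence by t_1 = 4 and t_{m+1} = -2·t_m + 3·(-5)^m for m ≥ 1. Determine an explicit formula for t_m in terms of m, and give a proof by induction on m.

t_m = -(-2)^(m - 1) - (-5)^m

Computing the first terms: t_1 = 4, t_2 = -23, t_3 = 121. This suggests t_m = -(-2)^(m - 1) - (-5)^m.
For the base case m = 1: the formula gives 4 = 4 = t_1.
For the inductive step, assume it holds for an arbitrary r ≥ 1, so t_r = -(-2)^(r - 1) - (-5)^r.
Then t_{r+1} = -2·t_r + 3·(-5)^r = -2·(-(-2)^(r - 1) - (-5)^r) + 3·(-5)^r = -(-2)^r - (-5)^(r + 1) = -(-2)^((r+1) - 1) - (-5)^(r+1),
which is the claimed formula at m = r+1.
This completes the induction.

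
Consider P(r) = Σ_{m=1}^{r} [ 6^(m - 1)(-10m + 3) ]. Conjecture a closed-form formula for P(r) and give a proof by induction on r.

We claim P(r) = 6^r(-2r + 1) - 1 for all r ≥ 1.
Base case (r = 1): P(1) = -7, and the closed form gives -7. They agree.
For the inductive step, assume it holds for an arbitrary m ≥ 1, so P(m) = 6^m(-2m + 1) - 1.
Then P(m+1) = P(m) + (6^m(-10m - 7)) = (6^m(-2m + 1) - 1) + (6^m(-10m - 7)).
Simplifying, P(m+1) = -12·6^m·m - 6·6^m - 1 = 6^(m+1)(-2(m+1) + 1) - 1,
which is the closed form with r = m+1.
By the principle of mathematical induction, the result holds for all r ≥ 1.

P(r) = 6^r(-2r + 1) - 1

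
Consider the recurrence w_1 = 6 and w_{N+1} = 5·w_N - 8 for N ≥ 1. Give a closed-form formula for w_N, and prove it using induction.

w_N = 4·5^(N - 1) + 2

Computing the first terms: w_1 = 6, w_2 = 22, w_3 = 102. This suggests w_N = 4·5^(N - 1) + 2.
Base step (N = 1): the formula gives 6 = 6 = w_1.
Inductive step: suppose the statement holds for some i ≥ 1, so w_i = 4·5^(i - 1) + 2.
Then w_{i+1} = 5·w_i - 8 = 5·(4·5^(i - 1) + 2) - 8 = 4·5^i + 2 = 4·5^((i+1) - 1) + 2,
which is the claimed formula at N = i+1.
By the principle of mathematical induction, the result holds for all N ≥ 1.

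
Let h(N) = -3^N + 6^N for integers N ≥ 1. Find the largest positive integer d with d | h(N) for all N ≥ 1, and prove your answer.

d = 3

Computing the first values: h(1) = 3 and h(2) = 27; gcd(3, 27) = 3, so d ≤ 3.
We prove 3 | -3^N + 6^N for all N ≥ 1 by induction on N.
Base step (N = 1): h(1) = 3 = 3·(1), so 3 | h(1).
Inductive step: assume the claim holds for N = j, i.e. 3 | h(j). Then
6^{j+1} − 3^{j+1} = 6·6^j − 3·3^j = 6·(6^j − 3^j) + (3)·3^j. The first term is divisible by 3 by the inductive hypothesis, and the second term (3)·3^j is divisible by 3 since 3 | 3. Hence 3 | h(j+1).
By induction, the statement is established for all N ≥ 1.
Therefore the largest such d is 3.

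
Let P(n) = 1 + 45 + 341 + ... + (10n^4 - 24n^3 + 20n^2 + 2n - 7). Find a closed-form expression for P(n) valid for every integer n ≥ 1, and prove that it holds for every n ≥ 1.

P(n) = n(2n^4 - n^3 - 2n^2 + 5n - 3)

We claim P(n) = n(2n^4 - n^3 - 2n^2 + 5n - 3) for all n ≥ 1.
Base case (n = 1): P(1) = 1, and the closed form gives 1. They agree.
Inductive step: assume the claim holds for n = r, so P(r) = r(2r^4 - r^3 - 2r^2 + 5r - 3).
Then P(r+1) = P(r) + (10r^4 + 16r^3 + 8r^2 + 10r + 1) = (r(2r^4 - r^3 - 2r^2 + 5r - 3)) + (10r^4 + 16r^3 + 8r^2 + 10r + 1).
Simplifying, P(r+1) = (r + 1)(2r^4 + 7r^3 + 7r^2 + 6r + 1) = (r+1)(2(r+1)^4 - (r+1)^3 - 2(r+1)^2 + 5(r+1) - 3),
which is the closed form with n = r+1.
This completes the induction.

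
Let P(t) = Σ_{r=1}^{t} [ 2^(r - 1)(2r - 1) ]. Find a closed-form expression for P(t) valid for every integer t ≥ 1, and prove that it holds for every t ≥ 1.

We claim P(t) = 2^t(2t - 3) + 3 for all t ≥ 1.
Base step (t = 1): P(1) = 1, and the closed form gives 1. They agree.
Suppose the result is true for t = r, so P(r) = 2^r(2r - 3) + 3.
Then P(r+1) = P(r) + (2^r(2r + 1)) = (2^r(2r - 3) + 3) + (2^r(2r + 1)).
Simplifying, P(r+1) = -2^(r + 1) + 2^(r + 2)r + 3 = 2^(r+1)(2(r+1) - 3) + 3,
which is the closed form with t = r+1.
Hence, by induction on t, the claim holds for every t ≥ 1.

P(t) = 2^t(2t - 3) + 3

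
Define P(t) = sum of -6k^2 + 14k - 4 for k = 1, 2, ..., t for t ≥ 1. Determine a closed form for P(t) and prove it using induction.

P(t) = -2t(t^2 - 2t - 1)

We claim P(t) = -2t(t^2 - 2t - 1) for all t ≥ 1.
For the base case t = 1: P(1) = 4, and the closed form gives 4. They agree.
Suppose the result is true for t = k, so P(k) = 2k(-k^2 + 2k + 1).
Then P(k+1) = P(k) + (-6k^2 + 2k + 4) = (2k(-k^2 + 2k + 1)) + (-6k^2 + 2k + 4).
Simplifying, P(k+1) = -2(k + 1)(k^2 - 2) = -2(k+1)((k+1)^2 - 2(k+1) - 1),
which is the closed form with t = k+1.
By induction, the statement is established for all t ≥ 1.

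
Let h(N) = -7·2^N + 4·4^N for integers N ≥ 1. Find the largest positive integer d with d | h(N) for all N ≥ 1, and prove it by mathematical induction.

Computing the first values: h(1) = 2 and h(2) = 36; gcd(2, 36) = 2, so d ≤ 2.
We prove 2 | -7·2^N + 4·4^N for all N ≥ 1 by induction on N.
For the base case N = 1: h(1) = 2 = 2·(1), so 2 | h(1).
Suppose the result is true for N = k, i.e. 2 | h(k). Then
h(k+1) − 4·h(k) = (-7·2^(k+1) + 4·4^(k+1)) − 4·(-7·2^k + 4·4^k) = (-7)·2^k·(2 − 4) = (14)·2^k. Since 2 | h(k) by the inductive hypothesis, 2 | 4·h(k); and 2 | 14 since 14 = 2·7. Therefore 2 | h(k+1).
This completes the induction.
Therefore the largest such d is 2.

d = 2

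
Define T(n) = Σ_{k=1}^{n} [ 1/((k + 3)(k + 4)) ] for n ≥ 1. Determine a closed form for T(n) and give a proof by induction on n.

We claim T(n) = n/(4(n + 4)) for all n ≥ 1.
Base case (n = 1): T(1) = 1/20, and the closed form gives 1/20. They agree.
For the inductive step, assume it holds for an arbitrary k ≥ 1, so T(k) = k/(4(k + 4)).
Then T(k+1) = T(k) + (1/((k + 4)(k + 5))) = (k/(4(k + 4))) + (1/((k + 4)(k + 5))).
Simplifying, T(k+1) = (k + 1)/(4(k + 5)) = (k+1)/(4((k+1) + 4)),
which is the closed form with n = k+1.
By induction, the statement is established for all n ≥ 1.

T(n) = n/(4(n + 4))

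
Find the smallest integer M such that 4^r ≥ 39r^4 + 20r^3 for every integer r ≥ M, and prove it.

At r = 9: 262144 < 270459, so the inequality fails and M ≥ 10. We prove 4^r ≥ 39r^4 + 20r^3 for all r ≥ 10.
Base case (r = 10): 4^r = 1048576 and 39r^4 + 20r^3 = 410000, so 1048576 ≥ 410000.
Suppose the result is true for r = m, so 4^m ≥ 39m^4 + 20m^3.
Then 4^(m + 1) = 4·(4^m) ≥ 4·(39m^4 + 20m^3).
Also, for m ≥ 10 we have 4·(39m^4 + 20m^3) ≥ 39(m+1)^4 + 20(m+1)^3, since 4·(39m^4 + 20m^3) − (39(m+1)^4 + 20(m+1)^3) = 117m^4 - 96m^3 - 294m^2 - 216m - 59, which is nonnegative for all m ≥ 10.
Combining, 4^(m + 1) ≥ 39(m+1)^4 + 20(m+1)^3.
Hence, by induction on r, the claim holds for every r ≥ 10.
Hence the smallest such M is 10.

M = 10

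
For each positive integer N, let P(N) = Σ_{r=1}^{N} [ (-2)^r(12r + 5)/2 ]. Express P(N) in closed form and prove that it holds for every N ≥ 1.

We claim P(N) = (-2)^N(4N + 3) - 3 for all N ≥ 1.
When N = 1: P(1) = -17, and the closed form gives -17. They agree.
Inductive step: suppose the statement holds for some r ≥ 1, so P(r) = (-2)^r(4r + 3) - 3.
Then P(r+1) = P(r) + ((-2)^r(-12r - 17)) = ((-2)^r(4r + 3) - 3) + ((-2)^r(-12r - 17)).
Simplifying, P(r+1) = -8(-2)^r·r - 14(-2)^r - 3 = (-2)^(r+1)(4(r+1) + 3) - 3,
which is the closed form with N = r+1.
Hence, by induction on N, the claim holds for every N ≥ 1.

P(N) = (-2)^N(4N + 3) - 3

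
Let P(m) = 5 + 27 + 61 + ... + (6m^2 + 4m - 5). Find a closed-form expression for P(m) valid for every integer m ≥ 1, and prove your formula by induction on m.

We claim P(m) = m(2m^2 + 5m - 2) for all m ≥ 1.
Base case (m = 1): P(1) = 5, and the closed form gives 5. They agree.
For the inductive step, assume it holds for an arbitrary r ≥ 1, so P(r) = r(2r^2 + 5r - 2).
Then P(r+1) = P(r) + (6r^2 + 16r + 5) = (r(2r^2 + 5r - 2)) + (6r^2 + 16r + 5).
Simplifying, P(r+1) = (r + 1)(2r^2 + 9r + 5) = (r+1)(2(r+1)^2 + 5(r+1) - 2),
which is the closed form with m = r+1.
By the principle of mathematical induction, the result holds for all m ≥ 1.

P(m) = m(2m^2 + 5m - 2)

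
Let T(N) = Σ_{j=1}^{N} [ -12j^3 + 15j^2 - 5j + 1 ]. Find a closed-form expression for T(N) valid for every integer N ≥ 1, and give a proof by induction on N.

T(N) = -N(3N^3 + N^2 - 2N - 1)

We claim T(N) = -N(3N^3 + N^2 - 2N - 1) for all N ≥ 1.
Base step (N = 1): T(1) = -1, and the closed form gives -1. They agree.
Inductive step: suppose the statement holds for some j ≥ 1, so T(j) = j(-3j^3 - j^2 + 2j + 1).
Then T(j+1) = T(j) + (-12j^3 - 21j^2 - 11j - 1) = (j(-3j^3 - j^2 + 2j + 1)) + (-12j^3 - 21j^2 - 11j - 1).
Simplifying, T(j+1) = -(j + 1)(3j^3 + 10j^2 + 9j + 1) = -(j+1)(3(j+1)^3 + (j+1)^2 - 2(j+1) - 1),
which is the closed form with N = j+1.
Hence, by induction on N, the claim holds for every N ≥ 1.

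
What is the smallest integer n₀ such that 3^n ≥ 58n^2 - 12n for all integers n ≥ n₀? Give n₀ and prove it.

At n = 7: 2187 < 2758, so the inequality fails and n₀ ≥ 8. We prove 3^n ≥ 58n^2 - 12n for all n ≥ 8.
For the base case n = 8: 3^n = 6561 and 58n^2 - 12n = 3616, so 6561 ≥ 3616.
For the inductive step, assume it holds for an arbitrary j ≥ 8, so 3^j ≥ 58j^2 - 12j.
Then 3^(j + 1) = 3·(3^j) ≥ 3·(58j^2 - 12j).
Also, for j ≥ 8 we have 3·(58j^2 - 12j) ≥ 58(j+1)^2 - 12(j+1), since 3·(58j^2 - 12j) − (58(j+1)^2 - 12(j+1)) = 116j^2 - 140j - 46, which is nonnegative for all j ≥ 8.
Combining, 3^(j + 1) ≥ 58(j+1)^2 - 12(j+1).
This completes the induction.
Hence the smallest such n₀ is 8.

n₀ = 8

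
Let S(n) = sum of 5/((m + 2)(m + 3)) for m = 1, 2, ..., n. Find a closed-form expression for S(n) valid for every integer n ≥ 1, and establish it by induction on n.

We claim S(n) = 5n/(3(n + 3)) for all n ≥ 1.
For the base case n = 1: S(1) = 5/12, and the closed form gives 5/12. They agree.
Inductive step: suppose the statement holds for some m ≥ 1, so S(m) = 5m/(3(m + 3)).
Then S(m+1) = S(m) + (5/((m + 3)(m + 4))) = (5m/(3(m + 3))) + (5/((m + 3)(m + 4))).
Simplifying, S(m+1) = 5(m + 1)/(3(m + 4)) = 5(m+1)/(3((m+1) + 3)),
which is the closed form with n = m+1.
By induction, the statement is established for all n ≥ 1.

S(n) = 5n/(3(n + 3))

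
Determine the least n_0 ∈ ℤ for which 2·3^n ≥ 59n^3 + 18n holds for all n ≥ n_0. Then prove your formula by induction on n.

At n = 9: 39366 < 43173, so the inequality fails and n_0 ≥ 10. We prove 2·3^n ≥ 59n^3 + 18n for all n ≥ 10.
For the base case n = 10: 2·3^n = 118098 and 59n^3 + 18n = 59180, so 118098 ≥ 59180.
Inductive step: assume the claim holds for n = i, so 2·3^i ≥ 59i^3 + 18i.
Then 2·3^(i + 1) = 3·(2·3^i) ≥ 3·(59i^3 + 18i).
Also, for i ≥ 10 we have 3·(59i^3 + 18i) ≥ 59(i+1)^3 + 18(i+1), since 3·(59i^3 + 18i) − (59(i+1)^3 + 18(i+1)) = 118i^3 - 177i^2 - 141i - 77, which is nonnegative for all i ≥ 10.
Combining, 2·3^(i + 1) ≥ 59(i+1)^3 + 18(i+1).
Hence, by induction on n, the claim holds for every n ≥ 10.
Hence the smallest such n_0 is 10.

n_0 = 10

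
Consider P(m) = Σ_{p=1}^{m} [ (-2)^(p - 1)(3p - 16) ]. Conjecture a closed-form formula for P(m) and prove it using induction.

P(m) = (-2)^m(-m + 5) - 5

We claim P(m) = (-2)^m(-m + 5) - 5 for all m ≥ 1.
Base step (m = 1): P(1) = -13, and the closed form gives -13. They agree.
Inductive step: suppose the statement holds for some p ≥ 1, so P(p) = (-2)^p(-p + 5) - 5.
Then P(p+1) = P(p) + ((-2)^p(3p - 13)) = ((-2)^p(-p + 5) - 5) + ((-2)^p(3p - 13)).
Simplifying, P(p+1) = -(-2)^(p + 1)p + (-2)^(p + 3) - 5 = (-2)^(p+1)(-(p+1) + 5) - 5,
which is the closed form with m = p+1.
By the principle of mathematical induction, the result holds for all m ≥ 1.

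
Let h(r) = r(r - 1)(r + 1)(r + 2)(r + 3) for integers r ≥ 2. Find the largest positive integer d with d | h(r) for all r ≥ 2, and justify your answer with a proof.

d = 120

Computing the first values: h(2) = 120 and h(3) = 720; gcd(120, 720) = 120, so d ≤ 120.
We prove 120 | r(r - 1)(r + 1)(r + 2)(r + 3) for all r ≥ 2 by induction on r.
Base case (r = 2): h(2) = 120 = 120·(1), so 120 | h(2).
Suppose the result is true for r = i, i.e. 120 | h(i). Then
h(i+1) − h(i) = i·(i+1)·(i+2)·(i+3)·(i+4) − (i-1)·i·(i+1)·(i+2)·(i+3) = i·(i+1)·(i+2)·(i+3)·[(i+4) − (i-1)] = 5·i·(i+1)·(i+2)·(i+3). The product of 4 consecutive integers is divisible by (4)! = 24, so h(i+1) − h(i) is divisible by 5·24 = 120. By the inductive hypothesis 120 | h(i), hence 120 | h(i+1).
By the principle of mathematical induction, the result holds for all r ≥ 2.
Therefore the largest such d is 120.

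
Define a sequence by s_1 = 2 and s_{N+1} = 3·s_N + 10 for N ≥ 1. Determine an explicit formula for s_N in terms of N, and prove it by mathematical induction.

Computing the first terms: s_1 = 2, s_2 = 16, s_3 = 58. This suggests s_N = 7·3^(N - 1) - 5.
Base step (N = 1): the formula gives 2 = 2 = s_1.
Suppose the result is true for N = k, so s_k = 7·3^(k - 1) - 5.
Then s_{k+1} = 3·s_k + 10 = 3·(7·3^(k - 1) - 5) + 10 = 7·3^k - 5 = 7·3^((k+1) - 1) - 5,
which is the claimed formula at N = k+1.
Hence, by induction on N, the claim holds for every N ≥ 1.

s_N = 7·3^(N - 1) - 5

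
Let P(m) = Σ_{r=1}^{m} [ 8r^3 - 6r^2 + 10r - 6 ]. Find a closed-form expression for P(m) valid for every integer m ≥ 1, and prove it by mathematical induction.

We claim P(m) = 2m(m^3 + m^2 + 2m - 1) for all m ≥ 1.
When m = 1: P(1) = 6, and the closed form gives 6. They agree.
Suppose the result is true for m = r, so P(r) = 2r(r^3 + r^2 + 2r - 1).
Then P(r+1) = P(r) + (8r^3 + 18r^2 + 22r + 6) = (2r(r^3 + r^2 + 2r - 1)) + (8r^3 + 18r^2 + 22r + 6).
Simplifying, P(r+1) = 2(r + 1)(r^3 + 4r^2 + 7r + 3) = 2(r+1)((r+1)^3 + (r+1)^2 + 2(r+1) - 1),
which is the closed form with m = r+1.
Hence, by induction on m, the claim holds for every m ≥ 1.

P(m) = 2m(m^3 + m^2 + 2m - 1)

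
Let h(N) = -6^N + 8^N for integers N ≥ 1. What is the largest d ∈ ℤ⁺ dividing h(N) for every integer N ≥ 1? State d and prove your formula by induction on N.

d = 2

Computing the first values: h(1) = 2 and h(2) = 28; gcd(2, 28) = 2, so d ≤ 2.
We prove 2 | -6^N + 8^N for all N ≥ 1 by induction on N.
For the base case N = 1: h(1) = 2 = 2·(1), so 2 | h(1).
Inductive step: assume the claim holds for N = j, i.e. 2 | h(j). Then
8^{j+1} − 6^{j+1} = 8·8^j − 6·6^j = 8·(8^j − 6^j) + (2)·6^j. The first term is divisible by 2 by the inductive hypothesis, and the second term (2)·6^j is divisible by 2 since 2 | 2. Hence 2 | h(j+1).
By the principle of mathematical induction, the result holds for all N ≥ 1.
Therefore the largest such d is 2.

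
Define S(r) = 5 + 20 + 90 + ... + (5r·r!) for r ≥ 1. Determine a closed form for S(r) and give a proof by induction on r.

S(r) = 5(r + 1)! - 5

We claim S(r) = 5(r + 1)! - 5 for all r ≥ 1.
Base case (r = 1): S(1) = 5, and the closed form gives 5. They agree.
Inductive step: assume the claim holds for r = i, so S(i) = 5(i + 1)! - 5.
Then S(i+1) = S(i) + (5(i + 1)(i + 1)!) = (5(i + 1)! - 5) + (5(i + 1)(i + 1)!).
Simplifying, S(i+1) = 5((i+1) + 1)! - 5,
which is the closed form with r = i+1.
This completes the induction.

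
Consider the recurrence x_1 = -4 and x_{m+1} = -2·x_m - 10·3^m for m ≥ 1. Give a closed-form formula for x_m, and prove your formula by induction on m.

x_m = -(-2)^m - 2·3^m

Computing the first terms: x_1 = -4, x_2 = -22, x_3 = -46. This suggests x_m = -(-2)^m - 2·3^m.
For the base case m = 1: the formula gives -4 = -4 = x_1.
Inductive step: suppose the statement holds for some p ≥ 1, so x_p = -(-2)^p - 2·3^p.
Then x_{p+1} = -2·x_p - 10·3^p = -2·(-(-2)^p - 2·3^p) - 10·3^p = -(-2)^(p + 1) - 2·3^(p + 1),
which is the claimed formula at m = p+1.
By the principle of mathematical induction, the result holds for all m ≥ 1.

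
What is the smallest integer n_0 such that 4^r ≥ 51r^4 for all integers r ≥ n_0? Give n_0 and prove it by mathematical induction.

At r = 9: 262144 < 334611, so the inequality fails and n_0 ≥ 10. We prove 4^r ≥ 51r^4 for all r ≥ 10.
Base case (r = 10): 4^r = 1048576 and 51r^4 = 510000, so 1048576 ≥ 510000.
Suppose the result is true for r = p, so 4^p ≥ 51p^4.
Then 4^(p + 1) = 4·(4^p) ≥ 4·(51p^4).
Also, for p ≥ 10 we have 4·(51p^4) ≥ 51(p+1)^4, since 4 ≥ (1 + 1/p)^4 for all p ≥ 10.
Combining, 4^(p + 1) ≥ 51(p+1)^4.
This completes the induction.
Hence the smallest such n_0 is 10.

n_0 = 10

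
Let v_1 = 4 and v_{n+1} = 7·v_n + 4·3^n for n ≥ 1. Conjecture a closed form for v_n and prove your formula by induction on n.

v_n = -3^n + 7^n

Computing the first terms: v_1 = 4, v_2 = 40, v_3 = 316. This suggests v_n = -3^n + 7^n.
For the base case n = 1: the formula gives 4 = 4 = v_1.
For the inductive step, assume it holds for an arbitrary r ≥ 1, so v_r = -3^r + 7^r.
Then v_{r+1} = 7·v_r + 4·3^r = 7·(-3^r + 7^r) + 4·3^r = -3^(r + 1) + 7^(r + 1),
which is the claimed formula at n = r+1.
By induction, the statement is established for all n ≥ 1.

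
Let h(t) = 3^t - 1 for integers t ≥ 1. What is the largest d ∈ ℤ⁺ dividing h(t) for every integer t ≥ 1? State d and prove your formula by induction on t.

d = 2

Computing the first values: h(1) = 2 and h(2) = 8; gcd(2, 8) = 2, so d ≤ 2.
We prove 2 | 3^t - 1 for all t ≥ 1 by induction on t.
For the base case t = 1: h(1) = 2 = 2·(1), so 2 | h(1).
Suppose the result is true for t = k, i.e. 2 | h(k). Then
3^{k+1} − 1^{k+1} = 3·3^k − 1·1^k = 3·(3^k − 1^k) + (2)·1^k. The first term is divisible by 2 by the inductive hypothesis, and the second term (2)·1^k is divisible by 2 since 2 | 2. Hence 2 | h(k+1).
Hence, by induction on t, the claim holds for every t ≥ 1.
Therefore the largest such d is 2.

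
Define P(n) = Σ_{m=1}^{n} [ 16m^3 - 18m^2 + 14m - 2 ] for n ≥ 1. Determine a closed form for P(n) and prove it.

We claim P(n) = 2n(2n^3 + n^2 + n + 1) for all n ≥ 1.
Base case (n = 1): P(1) = 10, and the closed form gives 10. They agree.
For the inductive step, assume it holds for an arbitrary m ≥ 1, so P(m) = 2m(2m^3 + m^2 + m + 1).
Then P(m+1) = P(m) + (16m^3 + 30m^2 + 26m + 10) = (2m(2m^3 + m^2 + m + 1)) + (16m^3 + 30m^2 + 26m + 10).
Simplifying, P(m+1) = 2(m + 1)(2m^3 + 7m^2 + 9m + 5) = 2(m+1)(2(m+1)^3 + (m+1)^2 + (m+1) + 1),
which is the closed form with n = m+1.
This completes the induction.

P(n) = 2n(2n^3 + n^2 + n + 1)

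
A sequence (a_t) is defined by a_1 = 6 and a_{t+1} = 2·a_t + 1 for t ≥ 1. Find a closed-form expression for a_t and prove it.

Computing the first terms: a_1 = 6, a_2 = 13, a_3 = 27. This suggests a_t = 7·2^(t - 1) - 1.
For the base case t = 1: the formula gives 6 = 6 = a_1.
Suppose the result is true for t = j, so a_j = 7·2^(j - 1) - 1.
Then a_{j+1} = 2·a_j + 1 = 2·(7·2^(j - 1) - 1) + 1 = 7·2^j - 1 = 7·2^((j+1) - 1) - 1,
which is the claimed formula at t = j+1.
Hence, by induction on t, the claim holds for every t ≥ 1.

a_t = 7·2^(t - 1) - 1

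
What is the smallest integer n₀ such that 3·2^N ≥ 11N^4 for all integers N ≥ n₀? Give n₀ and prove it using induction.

At N = 18: 786432 < 1154736, so the inequality fails and n₀ ≥ 19. We prove 3·2^N ≥ 11N^4 for all N ≥ 19.
For the base case N = 19: 3·2^N = 1572864 and 11N^4 = 1433531, so 1572864 ≥ 1433531.
Suppose the result is true for N = k, so 3·2^k ≥ 11k^4.
Then 3·2^(k + 1) = 2·(3·2^k) ≥ 2·(11k^4).
Also, for k ≥ 19 we have 2·(11k^4) ≥ 11(k+1)^4, since 2 ≥ (1 + 1/k)^4 for all k ≥ 19.
Combining, 3·2^(k + 1) ≥ 11(k+1)^4.
This completes the induction.
Hence the smallest such n₀ is 19.

n₀ = 19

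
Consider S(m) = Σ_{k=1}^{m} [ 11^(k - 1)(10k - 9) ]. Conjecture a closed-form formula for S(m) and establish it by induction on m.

We claim S(m) = 11^m(m - 1) + 1 for all m ≥ 1.
Base case (m = 1): S(1) = 1, and the closed form gives 1. They agree.
Inductive step: suppose the statement holds for some k ≥ 1, so S(k) = 11^k(k - 1) + 1.
Then S(k+1) = S(k) + (11^k(10k + 1)) = (11^k(k - 1) + 1) + (11^k(10k + 1)).
Simplifying, S(k+1) = 11^(k + 1)k + 1 = 11^(k+1)((k+1) - 1) + 1,
which is the closed form with m = k+1.
By induction, the statement is established for all m ≥ 1.

S(m) = 11^m(m - 1) + 1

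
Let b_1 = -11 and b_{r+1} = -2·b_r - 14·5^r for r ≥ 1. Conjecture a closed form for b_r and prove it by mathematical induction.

b_r = -(-2)^(r - 1) - 2·5^r

Computing the first terms: b_1 = -11, b_2 = -48, b_3 = -254. This suggests b_r = -(-2)^(r - 1) - 2·5^r.
When r = 1: the formula gives -11 = -11 = b_1.
Suppose the result is true for r = k, so b_k = -(-2)^(k - 1) - 2·5^k.
Then b_{k+1} = -2·b_k - 14·5^k = -2·(-(-2)^(k - 1) - 2·5^k) - 14·5^k = -(-2)^k - 2·5^(k + 1) = -(-2)^((k+1) - 1) - 2·5^(k+1),
which is the claimed formula at r = k+1.
Hence, by induction on r, the claim holds for every r ≥ 1.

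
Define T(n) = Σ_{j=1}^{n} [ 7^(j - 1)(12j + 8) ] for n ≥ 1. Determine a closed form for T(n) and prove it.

T(n) = 7^n(2n + 1) - 1

We claim T(n) = 7^n(2n + 1) - 1 for all n ≥ 1.
When n = 1: T(1) = 20, and the closed form gives 20. They agree.
For the inductive step, assume it holds for an arbitrary j ≥ 1, so T(j) = 7^j(2j + 1) - 1.
Then T(j+1) = T(j) + (7^j(12j + 20)) = (7^j(2j + 1) - 1) + (7^j(12j + 20)).
Simplifying, T(j+1) = 14·7^j·j + 21·7^j - 1 = 7^(j+1)(2(j+1) + 1) - 1,
which is the closed form with n = j+1.
This completes the induction.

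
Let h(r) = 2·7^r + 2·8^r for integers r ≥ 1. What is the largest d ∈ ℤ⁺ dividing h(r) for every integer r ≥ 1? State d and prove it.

Computing the first values: h(1) = 30 and h(2) = 226; gcd(30, 226) = 2, so d ≤ 2.
We prove 2 | 2·7^r + 2·8^r for all r ≥ 1 by induction on r.
Base case (r = 1): h(1) = 30 = 2·(15), so 2 | h(1).
Inductive step: suppose the statement holds for some j ≥ 1, i.e. 2 | h(j). Then
h(j+1) − 8·h(j) = (2·7^(j+1) + 2·8^(j+1)) − 8·(2·7^j + 2·8^j) = (2)·7^j·(7 − 8) = (-2)·7^j. Since 2 | h(j) by the inductive hypothesis, 2 | 8·h(j); and 2 | -2 since -2 = 2·-1. Therefore 2 | h(j+1).
By the principle of mathematical induction, the result holds for all r ≥ 1.
Therefore the largest such d is 2.

d = 2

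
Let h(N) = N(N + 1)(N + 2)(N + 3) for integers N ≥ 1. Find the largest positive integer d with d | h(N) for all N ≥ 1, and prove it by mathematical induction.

d = 24

Computing the first values: h(1) = 24 and h(2) = 120; gcd(24, 120) = 24, so d ≤ 24.
We prove 24 | N(N + 1)(N + 2)(N + 3) for all N ≥ 1 by induction on N.
When N = 1: h(1) = 24 = 24·(1), so 24 | h(1).
Inductive step: suppose the statement holds for some p ≥ 1, i.e. 24 | h(p). Then
h(p+1) − h(p) = (p+1)·(p+2)·(p+3)·(p+4) − p·(p+1)·(p+2)·(p+3) = (p+1)·(p+2)·(p+3)·[(p+4) − p] = 4·(p+1)·(p+2)·(p+3). The product of 3 consecutive integers is divisible by (3)! = 6, so h(p+1) − h(p) is divisible by 4·6 = 24. By the inductive hypothesis 24 | h(p), hence 24 | h(p+1).
By induction, the statement is established for all N ≥ 1.
Therefore the largest such d is 24.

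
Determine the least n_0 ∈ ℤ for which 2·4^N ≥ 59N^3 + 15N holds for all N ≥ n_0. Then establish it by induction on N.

n_0 = 7

At N = 6: 8192 < 12834, so the inequality fails and n_0 ≥ 7. We prove 2·4^N ≥ 59N^3 + 15N for all N ≥ 7.
Base step (N = 7): 2·4^N = 32768 and 59N^3 + 15N = 20342, so 32768 ≥ 20342.
For the inductive step, assume it holds for an arbitrary r ≥ 7, so 2·4^r ≥ 59r^3 + 15r.
Then 2·4^(r + 1) = 4·(2·4^r) ≥ 4·(59r^3 + 15r).
Also, for r ≥ 7 we have 4·(59r^3 + 15r) ≥ 59(r+1)^3 + 15(r+1), since 4·(59r^3 + 15r) − (59(r+1)^3 + 15(r+1)) = 177r^3 - 177r^2 - 132r - 74, which is nonnegative for all r ≥ 7.
Combining, 2·4^(r + 1) ≥ 59(r+1)^3 + 15(r+1).
This completes the induction.
Hence the smallest such n_0 is 7.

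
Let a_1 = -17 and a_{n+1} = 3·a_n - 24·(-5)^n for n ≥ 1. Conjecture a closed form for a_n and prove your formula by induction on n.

a_n = 3(-5)^n - 2·3^(n - 1)

Computing the first terms: a_1 = -17, a_2 = 69, a_3 = -393. This suggests a_n = 3(-5)^n - 2·3^(n - 1).
Base step (n = 1): the formula gives -17 = -17 = a_1.
For the inductive step, assume it holds for an arbitrary r ≥ 1, so a_r = 3(-5)^r - 2·3^(r - 1).
Then a_{r+1} = 3·a_r - 24·(-5)^r = 3·(3(-5)^r - 2·3^(r - 1)) - 24·(-5)^r = 3(-5)^(r + 1) - 2·3^r = 3(-5)^(r+1) - 2·3^((r+1) - 1),
which is the claimed formula at n = r+1.
By the principle of mathematical induction, the result holds for all n ≥ 1.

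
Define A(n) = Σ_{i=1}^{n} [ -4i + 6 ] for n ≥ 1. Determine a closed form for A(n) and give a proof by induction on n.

We claim A(n) = -2n(n - 2) for all n ≥ 1.
For the base case n = 1: A(1) = 2, and the closed form gives 2. They agree.
For the inductive step, assume it holds for an arbitrary i ≥ 1, so A(i) = 2i(-i + 2).
Then A(i+1) = A(i) + (-4i + 2) = (2i(-i + 2)) + (-4i + 2).
Simplifying, A(i+1) = -2(i - 1)(i + 1) = -2(i+1)((i+1) - 2),
which is the closed form with n = i+1.
Hence, by induction on n, the claim holds for every n ≥ 1.

A(n) = -2n(n - 2)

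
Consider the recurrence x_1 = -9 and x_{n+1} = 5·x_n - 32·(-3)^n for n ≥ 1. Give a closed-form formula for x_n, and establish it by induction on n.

Computing the first terms: x_1 = -9, x_2 = 51, x_3 = -33. This suggests x_n = 4(-3)^n + 3·5^(n - 1).
For the base case n = 1: the formula gives -9 = -9 = x_1.
Suppose the result is true for n = i, so x_i = 4(-3)^i + 3·5^(i - 1).
Then x_{i+1} = 5·x_i - 32·(-3)^i = 5·(4(-3)^i + 3·5^(i - 1)) - 32·(-3)^i = 4(-3)^(i + 1) + 3·5^i = 4(-3)^(i+1) + 3·5^((i+1) - 1),
which is the claimed formula at n = i+1.
Hence, by induction on n, the claim holds for every n ≥ 1.

x_n = 4(-3)^n + 3·5^(n - 1)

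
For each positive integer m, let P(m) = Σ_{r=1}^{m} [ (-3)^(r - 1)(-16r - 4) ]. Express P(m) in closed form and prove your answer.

P(m) = 2(-3)^m(2m + 1) - 2

We claim P(m) = 2(-3)^m(2m + 1) - 2 for all m ≥ 1.
Base case (m = 1): P(1) = -20, and the closed form gives -20. They agree.
For the inductive step, assume it holds for an arbitrary r ≥ 1, so P(r) = 2(-3)^r(2r + 1) - 2.
Then P(r+1) = P(r) + ((-3)^r(-16r - 20)) = (2(-3)^r(2r + 1) - 2) + ((-3)^r(-16r - 20)).
Simplifying, P(r+1) = -12(-3)^r·r - 18(-3)^r - 2 = 2(-3)^(r+1)(2(r+1) + 1) - 2,
which is the closed form with m = r+1.
By induction, the statement is established for all m ≥ 1.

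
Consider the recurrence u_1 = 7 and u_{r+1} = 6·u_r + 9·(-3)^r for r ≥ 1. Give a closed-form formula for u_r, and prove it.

u_r = -(-3)^r + 4·6^(r - 1)

Computing the first terms: u_1 = 7, u_2 = 15, u_3 = 171. This suggests u_r = -(-3)^r + 4·6^(r - 1).
Base step (r = 1): the formula gives 7 = 7 = u_1.
For the inductive step, assume it holds for an arbitrary p ≥ 1, so u_p = -(-3)^p + 4·6^(p - 1).
Then u_{p+1} = 6·u_p + 9·(-3)^p = 6·(-(-3)^p + 4·6^(p - 1)) + 9·(-3)^p = -(-3)^(p + 1) + 4·6^p = -(-3)^(p+1) + 4·6^((p+1) - 1),
which is the claimed formula at r = p+1.
Hence, by induction on r, the claim holds for every r ≥ 1.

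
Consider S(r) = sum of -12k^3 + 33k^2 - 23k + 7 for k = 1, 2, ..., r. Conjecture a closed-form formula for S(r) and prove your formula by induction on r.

S(r) = -r(3r^3 - 5r^2 - 2r - 1)

We claim S(r) = -r(3r^3 - 5r^2 - 2r - 1) for all r ≥ 1.
Base step (r = 1): S(1) = 5, and the closed form gives 5. They agree.
Inductive step: suppose the statement holds for some k ≥ 1, so S(k) = k(-3k^3 + 5k^2 + 2k + 1).
Then S(k+1) = S(k) + (-12k^3 - 3k^2 + 7k + 5) = (k(-3k^3 + 5k^2 + 2k + 1)) + (-12k^3 - 3k^2 + 7k + 5).
Simplifying, S(k+1) = -(k + 1)(3k^3 + 4k^2 - 3k - 5) = -(k+1)(3(k+1)^3 - 5(k+1)^2 - 2(k+1) - 1),
which is the closed form with r = k+1.
This completes the induction.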